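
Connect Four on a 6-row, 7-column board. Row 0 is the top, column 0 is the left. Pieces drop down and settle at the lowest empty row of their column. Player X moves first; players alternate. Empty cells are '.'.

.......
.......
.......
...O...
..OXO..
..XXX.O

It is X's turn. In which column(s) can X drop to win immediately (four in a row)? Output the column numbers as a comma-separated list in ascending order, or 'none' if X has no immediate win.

Answer: 1,5

Derivation:
col 0: drop X → no win
col 1: drop X → WIN!
col 2: drop X → no win
col 3: drop X → no win
col 4: drop X → no win
col 5: drop X → WIN!
col 6: drop X → no win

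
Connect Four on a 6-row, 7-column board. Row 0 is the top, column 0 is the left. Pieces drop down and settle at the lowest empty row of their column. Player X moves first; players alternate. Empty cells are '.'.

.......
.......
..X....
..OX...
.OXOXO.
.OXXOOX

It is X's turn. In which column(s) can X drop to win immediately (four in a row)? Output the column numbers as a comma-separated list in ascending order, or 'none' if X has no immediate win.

col 0: drop X → no win
col 1: drop X → no win
col 2: drop X → no win
col 3: drop X → no win
col 4: drop X → no win
col 5: drop X → no win
col 6: drop X → no win

Answer: none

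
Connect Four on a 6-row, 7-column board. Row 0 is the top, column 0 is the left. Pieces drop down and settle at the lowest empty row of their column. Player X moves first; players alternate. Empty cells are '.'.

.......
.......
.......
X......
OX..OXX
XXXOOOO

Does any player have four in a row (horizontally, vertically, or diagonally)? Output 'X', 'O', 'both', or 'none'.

O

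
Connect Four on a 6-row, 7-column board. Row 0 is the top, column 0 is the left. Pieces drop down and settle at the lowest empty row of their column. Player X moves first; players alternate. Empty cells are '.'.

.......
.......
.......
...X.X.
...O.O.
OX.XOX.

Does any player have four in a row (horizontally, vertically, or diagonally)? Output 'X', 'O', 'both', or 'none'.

none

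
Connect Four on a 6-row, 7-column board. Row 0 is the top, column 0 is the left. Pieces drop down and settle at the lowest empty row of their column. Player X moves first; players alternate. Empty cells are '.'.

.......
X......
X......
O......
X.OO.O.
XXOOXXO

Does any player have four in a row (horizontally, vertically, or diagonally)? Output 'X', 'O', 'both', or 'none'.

none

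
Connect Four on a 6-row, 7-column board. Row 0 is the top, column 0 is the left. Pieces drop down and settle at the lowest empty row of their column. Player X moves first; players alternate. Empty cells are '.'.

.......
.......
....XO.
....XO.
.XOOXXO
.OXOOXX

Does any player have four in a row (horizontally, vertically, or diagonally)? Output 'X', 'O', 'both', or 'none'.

none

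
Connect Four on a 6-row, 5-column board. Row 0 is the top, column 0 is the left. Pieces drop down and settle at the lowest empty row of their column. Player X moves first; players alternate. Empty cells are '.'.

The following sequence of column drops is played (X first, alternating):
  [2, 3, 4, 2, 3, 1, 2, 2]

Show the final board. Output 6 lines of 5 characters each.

Answer: .....
.....
..O..
..X..
..OX.
.OXOX

Derivation:
Move 1: X drops in col 2, lands at row 5
Move 2: O drops in col 3, lands at row 5
Move 3: X drops in col 4, lands at row 5
Move 4: O drops in col 2, lands at row 4
Move 5: X drops in col 3, lands at row 4
Move 6: O drops in col 1, lands at row 5
Move 7: X drops in col 2, lands at row 3
Move 8: O drops in col 2, lands at row 2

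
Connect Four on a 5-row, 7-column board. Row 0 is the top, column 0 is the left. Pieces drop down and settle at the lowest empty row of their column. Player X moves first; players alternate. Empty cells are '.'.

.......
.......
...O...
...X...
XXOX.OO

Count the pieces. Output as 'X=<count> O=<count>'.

X=4 O=4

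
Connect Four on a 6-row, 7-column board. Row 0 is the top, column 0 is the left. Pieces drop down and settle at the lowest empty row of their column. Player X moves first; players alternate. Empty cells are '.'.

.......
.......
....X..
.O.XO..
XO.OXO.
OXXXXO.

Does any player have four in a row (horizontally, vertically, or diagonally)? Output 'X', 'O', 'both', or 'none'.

X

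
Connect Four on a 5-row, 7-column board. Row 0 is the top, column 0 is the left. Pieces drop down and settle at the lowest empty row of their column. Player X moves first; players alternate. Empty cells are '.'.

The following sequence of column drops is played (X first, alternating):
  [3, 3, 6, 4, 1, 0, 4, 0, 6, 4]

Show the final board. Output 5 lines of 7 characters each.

Answer: .......
.......
....O..
O..OX.X
OX.XO.X

Derivation:
Move 1: X drops in col 3, lands at row 4
Move 2: O drops in col 3, lands at row 3
Move 3: X drops in col 6, lands at row 4
Move 4: O drops in col 4, lands at row 4
Move 5: X drops in col 1, lands at row 4
Move 6: O drops in col 0, lands at row 4
Move 7: X drops in col 4, lands at row 3
Move 8: O drops in col 0, lands at row 3
Move 9: X drops in col 6, lands at row 3
Move 10: O drops in col 4, lands at row 2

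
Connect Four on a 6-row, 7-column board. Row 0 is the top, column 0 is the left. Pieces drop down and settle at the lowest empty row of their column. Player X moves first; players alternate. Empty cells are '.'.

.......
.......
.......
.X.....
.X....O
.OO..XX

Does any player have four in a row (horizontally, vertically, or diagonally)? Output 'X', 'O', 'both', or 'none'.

none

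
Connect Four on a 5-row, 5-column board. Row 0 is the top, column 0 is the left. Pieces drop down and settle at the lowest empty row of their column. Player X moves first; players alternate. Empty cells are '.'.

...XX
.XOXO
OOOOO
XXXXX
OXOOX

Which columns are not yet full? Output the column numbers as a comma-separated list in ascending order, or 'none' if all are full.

col 0: top cell = '.' → open
col 1: top cell = '.' → open
col 2: top cell = '.' → open
col 3: top cell = 'X' → FULL
col 4: top cell = 'X' → FULL

Answer: 0,1,2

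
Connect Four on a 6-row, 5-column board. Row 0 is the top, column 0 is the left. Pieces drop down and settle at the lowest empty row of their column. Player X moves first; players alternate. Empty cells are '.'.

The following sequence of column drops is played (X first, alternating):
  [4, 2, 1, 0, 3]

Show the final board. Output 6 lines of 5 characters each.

Answer: .....
.....
.....
.....
.....
OXOXX

Derivation:
Move 1: X drops in col 4, lands at row 5
Move 2: O drops in col 2, lands at row 5
Move 3: X drops in col 1, lands at row 5
Move 4: O drops in col 0, lands at row 5
Move 5: X drops in col 3, lands at row 5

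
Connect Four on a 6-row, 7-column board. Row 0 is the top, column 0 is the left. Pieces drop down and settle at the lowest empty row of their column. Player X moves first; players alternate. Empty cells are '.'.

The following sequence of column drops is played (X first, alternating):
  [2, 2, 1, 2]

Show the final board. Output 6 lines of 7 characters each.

Answer: .......
.......
.......
..O....
..O....
.XX....

Derivation:
Move 1: X drops in col 2, lands at row 5
Move 2: O drops in col 2, lands at row 4
Move 3: X drops in col 1, lands at row 5
Move 4: O drops in col 2, lands at row 3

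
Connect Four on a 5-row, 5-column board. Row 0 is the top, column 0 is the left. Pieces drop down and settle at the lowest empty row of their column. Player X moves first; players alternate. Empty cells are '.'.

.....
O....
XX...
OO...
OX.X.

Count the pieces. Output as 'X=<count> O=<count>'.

X=4 O=4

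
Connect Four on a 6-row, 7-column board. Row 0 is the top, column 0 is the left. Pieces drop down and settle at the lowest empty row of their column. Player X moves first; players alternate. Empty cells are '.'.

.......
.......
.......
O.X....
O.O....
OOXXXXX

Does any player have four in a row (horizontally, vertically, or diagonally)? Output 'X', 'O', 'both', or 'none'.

X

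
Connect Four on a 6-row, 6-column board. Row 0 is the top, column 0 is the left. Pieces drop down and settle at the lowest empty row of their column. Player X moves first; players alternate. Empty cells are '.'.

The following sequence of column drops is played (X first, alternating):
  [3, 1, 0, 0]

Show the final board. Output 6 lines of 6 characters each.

Answer: ......
......
......
......
O.....
XO.X..

Derivation:
Move 1: X drops in col 3, lands at row 5
Move 2: O drops in col 1, lands at row 5
Move 3: X drops in col 0, lands at row 5
Move 4: O drops in col 0, lands at row 4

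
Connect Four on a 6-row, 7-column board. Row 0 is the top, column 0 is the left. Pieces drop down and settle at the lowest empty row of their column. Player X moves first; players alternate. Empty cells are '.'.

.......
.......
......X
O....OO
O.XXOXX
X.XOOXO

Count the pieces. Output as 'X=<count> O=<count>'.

X=8 O=8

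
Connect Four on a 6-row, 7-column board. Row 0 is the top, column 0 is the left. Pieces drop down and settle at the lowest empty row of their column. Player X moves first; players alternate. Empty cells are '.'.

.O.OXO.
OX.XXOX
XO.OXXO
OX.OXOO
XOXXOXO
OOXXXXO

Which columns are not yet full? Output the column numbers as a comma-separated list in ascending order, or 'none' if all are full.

Answer: 0,2,6

Derivation:
col 0: top cell = '.' → open
col 1: top cell = 'O' → FULL
col 2: top cell = '.' → open
col 3: top cell = 'O' → FULL
col 4: top cell = 'X' → FULL
col 5: top cell = 'O' → FULL
col 6: top cell = '.' → open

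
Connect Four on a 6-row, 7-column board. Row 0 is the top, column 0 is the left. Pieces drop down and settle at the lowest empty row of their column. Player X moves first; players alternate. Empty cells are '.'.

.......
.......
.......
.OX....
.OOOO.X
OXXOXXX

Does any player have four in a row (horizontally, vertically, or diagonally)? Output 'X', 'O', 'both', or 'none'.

O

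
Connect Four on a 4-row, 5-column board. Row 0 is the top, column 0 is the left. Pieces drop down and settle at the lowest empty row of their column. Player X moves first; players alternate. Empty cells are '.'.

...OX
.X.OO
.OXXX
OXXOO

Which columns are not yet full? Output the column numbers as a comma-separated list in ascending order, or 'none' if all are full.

Answer: 0,1,2

Derivation:
col 0: top cell = '.' → open
col 1: top cell = '.' → open
col 2: top cell = '.' → open
col 3: top cell = 'O' → FULL
col 4: top cell = 'X' → FULL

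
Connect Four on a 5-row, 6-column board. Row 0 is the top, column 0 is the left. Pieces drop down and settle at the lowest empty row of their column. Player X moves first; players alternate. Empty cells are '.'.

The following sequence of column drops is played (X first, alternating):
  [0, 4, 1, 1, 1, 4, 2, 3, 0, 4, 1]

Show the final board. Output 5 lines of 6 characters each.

Move 1: X drops in col 0, lands at row 4
Move 2: O drops in col 4, lands at row 4
Move 3: X drops in col 1, lands at row 4
Move 4: O drops in col 1, lands at row 3
Move 5: X drops in col 1, lands at row 2
Move 6: O drops in col 4, lands at row 3
Move 7: X drops in col 2, lands at row 4
Move 8: O drops in col 3, lands at row 4
Move 9: X drops in col 0, lands at row 3
Move 10: O drops in col 4, lands at row 2
Move 11: X drops in col 1, lands at row 1

Answer: ......
.X....
.X..O.
XO..O.
XXXOO.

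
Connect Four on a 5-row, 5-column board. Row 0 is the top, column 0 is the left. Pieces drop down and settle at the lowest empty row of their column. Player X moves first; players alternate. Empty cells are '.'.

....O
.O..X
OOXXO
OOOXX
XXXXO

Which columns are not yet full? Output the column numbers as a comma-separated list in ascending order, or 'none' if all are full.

Answer: 0,1,2,3

Derivation:
col 0: top cell = '.' → open
col 1: top cell = '.' → open
col 2: top cell = '.' → open
col 3: top cell = '.' → open
col 4: top cell = 'O' → FULL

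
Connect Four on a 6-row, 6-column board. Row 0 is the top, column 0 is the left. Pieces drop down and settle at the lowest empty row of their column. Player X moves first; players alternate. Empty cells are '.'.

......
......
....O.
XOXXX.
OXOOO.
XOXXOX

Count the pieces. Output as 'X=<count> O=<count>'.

X=9 O=8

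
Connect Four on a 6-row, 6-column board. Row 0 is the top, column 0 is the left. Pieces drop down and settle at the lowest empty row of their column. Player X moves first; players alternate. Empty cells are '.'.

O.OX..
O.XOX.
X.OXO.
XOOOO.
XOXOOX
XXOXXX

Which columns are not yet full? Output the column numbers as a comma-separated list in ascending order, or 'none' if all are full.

Answer: 1,4,5

Derivation:
col 0: top cell = 'O' → FULL
col 1: top cell = '.' → open
col 2: top cell = 'O' → FULL
col 3: top cell = 'X' → FULL
col 4: top cell = '.' → open
col 5: top cell = '.' → open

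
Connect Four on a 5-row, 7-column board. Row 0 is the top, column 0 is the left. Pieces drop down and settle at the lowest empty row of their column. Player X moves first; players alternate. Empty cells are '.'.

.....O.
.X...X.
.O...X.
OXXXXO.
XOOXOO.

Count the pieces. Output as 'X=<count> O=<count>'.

X=9 O=8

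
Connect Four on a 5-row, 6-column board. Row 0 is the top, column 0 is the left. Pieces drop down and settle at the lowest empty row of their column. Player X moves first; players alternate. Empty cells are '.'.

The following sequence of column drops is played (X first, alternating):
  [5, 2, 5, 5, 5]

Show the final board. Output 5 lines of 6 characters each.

Answer: ......
.....X
.....O
.....X
..O..X

Derivation:
Move 1: X drops in col 5, lands at row 4
Move 2: O drops in col 2, lands at row 4
Move 3: X drops in col 5, lands at row 3
Move 4: O drops in col 5, lands at row 2
Move 5: X drops in col 5, lands at row 1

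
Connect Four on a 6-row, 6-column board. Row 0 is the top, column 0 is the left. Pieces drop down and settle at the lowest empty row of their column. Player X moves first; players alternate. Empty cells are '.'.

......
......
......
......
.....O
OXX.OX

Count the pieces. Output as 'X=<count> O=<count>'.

X=3 O=3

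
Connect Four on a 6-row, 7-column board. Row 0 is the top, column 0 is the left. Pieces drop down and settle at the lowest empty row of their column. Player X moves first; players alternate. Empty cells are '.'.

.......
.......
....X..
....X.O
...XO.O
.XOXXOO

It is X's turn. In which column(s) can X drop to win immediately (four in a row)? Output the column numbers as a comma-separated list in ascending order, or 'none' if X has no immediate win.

Answer: none

Derivation:
col 0: drop X → no win
col 1: drop X → no win
col 2: drop X → no win
col 3: drop X → no win
col 4: drop X → no win
col 5: drop X → no win
col 6: drop X → no win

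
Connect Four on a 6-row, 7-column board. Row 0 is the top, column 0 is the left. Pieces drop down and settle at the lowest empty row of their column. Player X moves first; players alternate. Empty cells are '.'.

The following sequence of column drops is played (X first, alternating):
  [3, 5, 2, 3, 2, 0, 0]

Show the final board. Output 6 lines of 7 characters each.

Move 1: X drops in col 3, lands at row 5
Move 2: O drops in col 5, lands at row 5
Move 3: X drops in col 2, lands at row 5
Move 4: O drops in col 3, lands at row 4
Move 5: X drops in col 2, lands at row 4
Move 6: O drops in col 0, lands at row 5
Move 7: X drops in col 0, lands at row 4

Answer: .......
.......
.......
.......
X.XO...
O.XX.O.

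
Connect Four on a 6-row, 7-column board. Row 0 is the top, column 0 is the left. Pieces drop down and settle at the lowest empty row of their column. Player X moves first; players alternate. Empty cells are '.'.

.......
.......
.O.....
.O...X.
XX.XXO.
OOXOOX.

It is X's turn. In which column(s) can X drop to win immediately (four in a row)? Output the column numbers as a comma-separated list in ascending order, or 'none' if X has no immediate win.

col 0: drop X → no win
col 1: drop X → no win
col 2: drop X → WIN!
col 3: drop X → no win
col 4: drop X → no win
col 5: drop X → no win
col 6: drop X → no win

Answer: 2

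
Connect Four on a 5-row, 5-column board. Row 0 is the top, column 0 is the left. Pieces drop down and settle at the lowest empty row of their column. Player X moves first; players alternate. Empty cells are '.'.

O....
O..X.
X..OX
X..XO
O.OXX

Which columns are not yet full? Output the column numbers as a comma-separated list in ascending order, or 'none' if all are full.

col 0: top cell = 'O' → FULL
col 1: top cell = '.' → open
col 2: top cell = '.' → open
col 3: top cell = '.' → open
col 4: top cell = '.' → open

Answer: 1,2,3,4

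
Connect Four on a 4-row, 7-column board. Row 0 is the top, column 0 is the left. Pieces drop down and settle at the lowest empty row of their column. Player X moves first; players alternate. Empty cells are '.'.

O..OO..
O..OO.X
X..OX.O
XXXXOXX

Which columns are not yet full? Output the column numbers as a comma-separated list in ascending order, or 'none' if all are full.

Answer: 1,2,5,6

Derivation:
col 0: top cell = 'O' → FULL
col 1: top cell = '.' → open
col 2: top cell = '.' → open
col 3: top cell = 'O' → FULL
col 4: top cell = 'O' → FULL
col 5: top cell = '.' → open
col 6: top cell = '.' → open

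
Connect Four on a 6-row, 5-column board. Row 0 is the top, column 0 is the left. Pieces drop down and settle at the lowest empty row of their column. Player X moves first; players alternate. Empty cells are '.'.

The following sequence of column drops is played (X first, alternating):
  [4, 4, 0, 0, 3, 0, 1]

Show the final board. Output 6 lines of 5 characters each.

Move 1: X drops in col 4, lands at row 5
Move 2: O drops in col 4, lands at row 4
Move 3: X drops in col 0, lands at row 5
Move 4: O drops in col 0, lands at row 4
Move 5: X drops in col 3, lands at row 5
Move 6: O drops in col 0, lands at row 3
Move 7: X drops in col 1, lands at row 5

Answer: .....
.....
.....
O....
O...O
XX.XX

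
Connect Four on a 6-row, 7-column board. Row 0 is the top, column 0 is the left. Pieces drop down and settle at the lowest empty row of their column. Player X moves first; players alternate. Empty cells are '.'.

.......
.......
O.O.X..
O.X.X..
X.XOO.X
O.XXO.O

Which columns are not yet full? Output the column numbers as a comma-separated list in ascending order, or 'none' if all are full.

col 0: top cell = '.' → open
col 1: top cell = '.' → open
col 2: top cell = '.' → open
col 3: top cell = '.' → open
col 4: top cell = '.' → open
col 5: top cell = '.' → open
col 6: top cell = '.' → open

Answer: 0,1,2,3,4,5,6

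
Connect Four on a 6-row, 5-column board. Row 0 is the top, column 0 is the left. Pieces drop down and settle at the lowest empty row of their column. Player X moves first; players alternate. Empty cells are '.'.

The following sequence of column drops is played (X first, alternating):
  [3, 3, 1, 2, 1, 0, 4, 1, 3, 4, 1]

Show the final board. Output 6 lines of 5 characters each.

Move 1: X drops in col 3, lands at row 5
Move 2: O drops in col 3, lands at row 4
Move 3: X drops in col 1, lands at row 5
Move 4: O drops in col 2, lands at row 5
Move 5: X drops in col 1, lands at row 4
Move 6: O drops in col 0, lands at row 5
Move 7: X drops in col 4, lands at row 5
Move 8: O drops in col 1, lands at row 3
Move 9: X drops in col 3, lands at row 3
Move 10: O drops in col 4, lands at row 4
Move 11: X drops in col 1, lands at row 2

Answer: .....
.....
.X...
.O.X.
.X.OO
OXOXX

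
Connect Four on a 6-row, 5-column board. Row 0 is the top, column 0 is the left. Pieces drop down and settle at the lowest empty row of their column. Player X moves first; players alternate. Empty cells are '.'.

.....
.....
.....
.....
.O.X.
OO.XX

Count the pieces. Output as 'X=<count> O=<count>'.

X=3 O=3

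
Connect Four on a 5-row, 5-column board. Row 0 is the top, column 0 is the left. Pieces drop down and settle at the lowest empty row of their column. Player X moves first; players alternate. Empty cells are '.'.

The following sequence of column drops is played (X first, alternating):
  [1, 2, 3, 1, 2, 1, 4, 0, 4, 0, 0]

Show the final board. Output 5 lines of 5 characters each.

Answer: .....
.....
XO...
OOX.X
OXOXX

Derivation:
Move 1: X drops in col 1, lands at row 4
Move 2: O drops in col 2, lands at row 4
Move 3: X drops in col 3, lands at row 4
Move 4: O drops in col 1, lands at row 3
Move 5: X drops in col 2, lands at row 3
Move 6: O drops in col 1, lands at row 2
Move 7: X drops in col 4, lands at row 4
Move 8: O drops in col 0, lands at row 4
Move 9: X drops in col 4, lands at row 3
Move 10: O drops in col 0, lands at row 3
Move 11: X drops in col 0, lands at row 2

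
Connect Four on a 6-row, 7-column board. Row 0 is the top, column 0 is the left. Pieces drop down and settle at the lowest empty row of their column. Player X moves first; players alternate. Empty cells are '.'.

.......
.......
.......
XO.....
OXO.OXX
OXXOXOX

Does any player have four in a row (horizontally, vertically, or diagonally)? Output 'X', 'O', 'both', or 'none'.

none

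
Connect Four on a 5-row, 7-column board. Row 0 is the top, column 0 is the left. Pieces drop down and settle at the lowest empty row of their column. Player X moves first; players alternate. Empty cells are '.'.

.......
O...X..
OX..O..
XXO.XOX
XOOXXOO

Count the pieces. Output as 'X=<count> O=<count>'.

X=9 O=9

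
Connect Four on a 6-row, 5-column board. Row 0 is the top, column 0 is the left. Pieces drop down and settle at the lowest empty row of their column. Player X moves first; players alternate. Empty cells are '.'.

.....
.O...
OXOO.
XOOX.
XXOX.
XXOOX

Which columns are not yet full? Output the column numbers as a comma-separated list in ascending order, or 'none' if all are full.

col 0: top cell = '.' → open
col 1: top cell = '.' → open
col 2: top cell = '.' → open
col 3: top cell = '.' → open
col 4: top cell = '.' → open

Answer: 0,1,2,3,4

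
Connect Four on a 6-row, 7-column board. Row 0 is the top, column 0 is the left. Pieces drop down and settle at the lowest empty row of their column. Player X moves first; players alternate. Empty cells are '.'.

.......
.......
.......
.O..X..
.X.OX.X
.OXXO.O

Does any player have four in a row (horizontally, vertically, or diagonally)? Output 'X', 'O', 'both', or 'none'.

none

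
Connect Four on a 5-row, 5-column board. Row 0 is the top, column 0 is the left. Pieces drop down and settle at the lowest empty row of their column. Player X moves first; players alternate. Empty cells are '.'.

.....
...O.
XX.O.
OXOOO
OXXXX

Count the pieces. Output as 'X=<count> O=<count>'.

X=7 O=7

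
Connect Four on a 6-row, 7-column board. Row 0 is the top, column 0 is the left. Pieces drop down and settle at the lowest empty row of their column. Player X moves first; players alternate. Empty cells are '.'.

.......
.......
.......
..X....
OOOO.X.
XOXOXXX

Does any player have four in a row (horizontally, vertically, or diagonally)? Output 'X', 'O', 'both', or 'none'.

O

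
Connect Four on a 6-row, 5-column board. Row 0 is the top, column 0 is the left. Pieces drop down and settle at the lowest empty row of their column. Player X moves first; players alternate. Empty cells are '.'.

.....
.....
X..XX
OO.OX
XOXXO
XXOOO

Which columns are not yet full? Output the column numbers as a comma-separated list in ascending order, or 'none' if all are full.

col 0: top cell = '.' → open
col 1: top cell = '.' → open
col 2: top cell = '.' → open
col 3: top cell = '.' → open
col 4: top cell = '.' → open

Answer: 0,1,2,3,4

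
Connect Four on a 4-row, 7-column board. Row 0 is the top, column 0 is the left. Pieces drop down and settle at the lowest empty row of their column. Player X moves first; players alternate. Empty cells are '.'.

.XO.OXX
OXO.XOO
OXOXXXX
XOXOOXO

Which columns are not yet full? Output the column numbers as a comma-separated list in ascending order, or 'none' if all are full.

col 0: top cell = '.' → open
col 1: top cell = 'X' → FULL
col 2: top cell = 'O' → FULL
col 3: top cell = '.' → open
col 4: top cell = 'O' → FULL
col 5: top cell = 'X' → FULL
col 6: top cell = 'X' → FULL

Answer: 0,3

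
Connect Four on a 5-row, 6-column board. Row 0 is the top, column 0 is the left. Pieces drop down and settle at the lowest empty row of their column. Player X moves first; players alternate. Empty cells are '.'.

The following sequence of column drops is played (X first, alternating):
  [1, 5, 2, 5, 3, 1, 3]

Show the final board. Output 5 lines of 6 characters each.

Move 1: X drops in col 1, lands at row 4
Move 2: O drops in col 5, lands at row 4
Move 3: X drops in col 2, lands at row 4
Move 4: O drops in col 5, lands at row 3
Move 5: X drops in col 3, lands at row 4
Move 6: O drops in col 1, lands at row 3
Move 7: X drops in col 3, lands at row 3

Answer: ......
......
......
.O.X.O
.XXX.O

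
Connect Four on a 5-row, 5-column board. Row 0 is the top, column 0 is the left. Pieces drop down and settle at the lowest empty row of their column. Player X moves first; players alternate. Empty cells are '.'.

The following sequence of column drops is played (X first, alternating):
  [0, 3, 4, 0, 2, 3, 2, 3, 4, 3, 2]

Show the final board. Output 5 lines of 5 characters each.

Answer: .....
...O.
..XO.
O.XOX
X.XOX

Derivation:
Move 1: X drops in col 0, lands at row 4
Move 2: O drops in col 3, lands at row 4
Move 3: X drops in col 4, lands at row 4
Move 4: O drops in col 0, lands at row 3
Move 5: X drops in col 2, lands at row 4
Move 6: O drops in col 3, lands at row 3
Move 7: X drops in col 2, lands at row 3
Move 8: O drops in col 3, lands at row 2
Move 9: X drops in col 4, lands at row 3
Move 10: O drops in col 3, lands at row 1
Move 11: X drops in col 2, lands at row 2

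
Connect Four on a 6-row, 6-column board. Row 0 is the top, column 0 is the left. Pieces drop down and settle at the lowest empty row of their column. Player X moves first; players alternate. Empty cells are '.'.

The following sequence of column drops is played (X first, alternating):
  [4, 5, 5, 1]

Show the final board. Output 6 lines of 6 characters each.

Move 1: X drops in col 4, lands at row 5
Move 2: O drops in col 5, lands at row 5
Move 3: X drops in col 5, lands at row 4
Move 4: O drops in col 1, lands at row 5

Answer: ......
......
......
......
.....X
.O..XO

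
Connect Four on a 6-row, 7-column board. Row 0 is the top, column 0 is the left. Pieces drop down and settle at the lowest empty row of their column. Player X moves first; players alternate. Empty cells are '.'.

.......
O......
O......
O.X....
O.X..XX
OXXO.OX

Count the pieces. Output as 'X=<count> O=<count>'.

X=7 O=7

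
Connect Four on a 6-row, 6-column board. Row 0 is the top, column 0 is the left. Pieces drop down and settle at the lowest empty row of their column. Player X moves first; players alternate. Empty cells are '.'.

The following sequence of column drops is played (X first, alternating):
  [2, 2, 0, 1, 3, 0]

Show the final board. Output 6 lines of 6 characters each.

Move 1: X drops in col 2, lands at row 5
Move 2: O drops in col 2, lands at row 4
Move 3: X drops in col 0, lands at row 5
Move 4: O drops in col 1, lands at row 5
Move 5: X drops in col 3, lands at row 5
Move 6: O drops in col 0, lands at row 4

Answer: ......
......
......
......
O.O...
XOXX..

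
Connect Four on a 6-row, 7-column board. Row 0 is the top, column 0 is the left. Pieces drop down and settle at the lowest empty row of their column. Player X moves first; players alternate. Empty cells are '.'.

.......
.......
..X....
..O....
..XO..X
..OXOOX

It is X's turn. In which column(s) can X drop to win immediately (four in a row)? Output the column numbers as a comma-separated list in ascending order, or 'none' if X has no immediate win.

Answer: none

Derivation:
col 0: drop X → no win
col 1: drop X → no win
col 2: drop X → no win
col 3: drop X → no win
col 4: drop X → no win
col 5: drop X → no win
col 6: drop X → no win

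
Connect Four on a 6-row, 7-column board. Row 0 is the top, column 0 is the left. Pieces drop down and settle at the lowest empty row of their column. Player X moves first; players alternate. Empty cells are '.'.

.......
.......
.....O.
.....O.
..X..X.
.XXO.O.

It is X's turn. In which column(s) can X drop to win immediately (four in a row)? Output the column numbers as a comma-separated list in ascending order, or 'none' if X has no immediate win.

col 0: drop X → no win
col 1: drop X → no win
col 2: drop X → no win
col 3: drop X → no win
col 4: drop X → no win
col 5: drop X → no win
col 6: drop X → no win

Answer: none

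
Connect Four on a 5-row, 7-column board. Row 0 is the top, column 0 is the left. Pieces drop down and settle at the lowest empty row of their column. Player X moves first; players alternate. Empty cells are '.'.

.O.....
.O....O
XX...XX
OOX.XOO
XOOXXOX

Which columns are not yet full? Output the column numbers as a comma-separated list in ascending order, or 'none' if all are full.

Answer: 0,2,3,4,5,6

Derivation:
col 0: top cell = '.' → open
col 1: top cell = 'O' → FULL
col 2: top cell = '.' → open
col 3: top cell = '.' → open
col 4: top cell = '.' → open
col 5: top cell = '.' → open
col 6: top cell = '.' → open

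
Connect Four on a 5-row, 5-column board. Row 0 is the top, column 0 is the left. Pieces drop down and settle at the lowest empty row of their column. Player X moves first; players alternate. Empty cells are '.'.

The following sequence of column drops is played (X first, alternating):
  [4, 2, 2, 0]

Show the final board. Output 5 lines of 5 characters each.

Move 1: X drops in col 4, lands at row 4
Move 2: O drops in col 2, lands at row 4
Move 3: X drops in col 2, lands at row 3
Move 4: O drops in col 0, lands at row 4

Answer: .....
.....
.....
..X..
O.O.X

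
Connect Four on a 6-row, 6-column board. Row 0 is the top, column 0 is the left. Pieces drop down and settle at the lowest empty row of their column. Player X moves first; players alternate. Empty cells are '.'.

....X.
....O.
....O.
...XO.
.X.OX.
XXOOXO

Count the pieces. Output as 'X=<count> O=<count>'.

X=7 O=7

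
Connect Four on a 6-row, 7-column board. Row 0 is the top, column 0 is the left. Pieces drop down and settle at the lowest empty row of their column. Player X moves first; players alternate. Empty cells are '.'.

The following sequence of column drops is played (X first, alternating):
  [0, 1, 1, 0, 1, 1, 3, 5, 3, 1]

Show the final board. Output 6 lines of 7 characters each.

Answer: .......
.O.....
.O.....
.X.....
OX.X...
XO.X.O.

Derivation:
Move 1: X drops in col 0, lands at row 5
Move 2: O drops in col 1, lands at row 5
Move 3: X drops in col 1, lands at row 4
Move 4: O drops in col 0, lands at row 4
Move 5: X drops in col 1, lands at row 3
Move 6: O drops in col 1, lands at row 2
Move 7: X drops in col 3, lands at row 5
Move 8: O drops in col 5, lands at row 5
Move 9: X drops in col 3, lands at row 4
Move 10: O drops in col 1, lands at row 1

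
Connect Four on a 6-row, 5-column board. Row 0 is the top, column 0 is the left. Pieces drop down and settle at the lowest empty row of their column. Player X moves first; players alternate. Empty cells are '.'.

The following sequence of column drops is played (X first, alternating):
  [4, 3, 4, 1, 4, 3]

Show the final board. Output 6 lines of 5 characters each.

Answer: .....
.....
.....
....X
...OX
.O.OX

Derivation:
Move 1: X drops in col 4, lands at row 5
Move 2: O drops in col 3, lands at row 5
Move 3: X drops in col 4, lands at row 4
Move 4: O drops in col 1, lands at row 5
Move 5: X drops in col 4, lands at row 3
Move 6: O drops in col 3, lands at row 4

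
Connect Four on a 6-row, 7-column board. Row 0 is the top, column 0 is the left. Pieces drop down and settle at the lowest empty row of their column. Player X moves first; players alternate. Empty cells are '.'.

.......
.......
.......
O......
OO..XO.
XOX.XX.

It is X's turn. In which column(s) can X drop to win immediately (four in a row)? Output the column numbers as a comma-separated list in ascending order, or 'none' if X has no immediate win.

col 0: drop X → no win
col 1: drop X → no win
col 2: drop X → no win
col 3: drop X → WIN!
col 4: drop X → no win
col 5: drop X → no win
col 6: drop X → no win

Answer: 3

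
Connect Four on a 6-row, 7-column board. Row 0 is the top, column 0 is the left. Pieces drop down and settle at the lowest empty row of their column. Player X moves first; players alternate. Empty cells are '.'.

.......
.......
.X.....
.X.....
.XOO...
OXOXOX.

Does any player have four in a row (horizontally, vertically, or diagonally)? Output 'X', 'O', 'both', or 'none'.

X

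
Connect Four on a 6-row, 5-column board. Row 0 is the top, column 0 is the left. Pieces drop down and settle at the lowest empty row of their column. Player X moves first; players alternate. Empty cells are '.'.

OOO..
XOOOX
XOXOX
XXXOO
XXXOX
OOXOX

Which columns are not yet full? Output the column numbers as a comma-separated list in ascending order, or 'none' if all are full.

Answer: 3,4

Derivation:
col 0: top cell = 'O' → FULL
col 1: top cell = 'O' → FULL
col 2: top cell = 'O' → FULL
col 3: top cell = '.' → open
col 4: top cell = '.' → open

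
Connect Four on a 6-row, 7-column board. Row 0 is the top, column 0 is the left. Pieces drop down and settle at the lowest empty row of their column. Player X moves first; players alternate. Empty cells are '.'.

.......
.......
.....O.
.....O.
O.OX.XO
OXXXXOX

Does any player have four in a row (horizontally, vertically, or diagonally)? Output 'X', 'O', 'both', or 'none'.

X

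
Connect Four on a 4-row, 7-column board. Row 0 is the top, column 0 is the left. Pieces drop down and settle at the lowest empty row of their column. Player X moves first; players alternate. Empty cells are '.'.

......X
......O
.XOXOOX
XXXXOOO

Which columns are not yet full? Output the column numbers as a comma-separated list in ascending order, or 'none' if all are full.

col 0: top cell = '.' → open
col 1: top cell = '.' → open
col 2: top cell = '.' → open
col 3: top cell = '.' → open
col 4: top cell = '.' → open
col 5: top cell = '.' → open
col 6: top cell = 'X' → FULL

Answer: 0,1,2,3,4,5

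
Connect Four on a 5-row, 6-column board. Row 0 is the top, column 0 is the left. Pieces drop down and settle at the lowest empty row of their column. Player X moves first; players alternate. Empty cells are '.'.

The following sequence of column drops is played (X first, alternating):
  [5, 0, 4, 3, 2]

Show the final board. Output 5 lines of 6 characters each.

Move 1: X drops in col 5, lands at row 4
Move 2: O drops in col 0, lands at row 4
Move 3: X drops in col 4, lands at row 4
Move 4: O drops in col 3, lands at row 4
Move 5: X drops in col 2, lands at row 4

Answer: ......
......
......
......
O.XOXX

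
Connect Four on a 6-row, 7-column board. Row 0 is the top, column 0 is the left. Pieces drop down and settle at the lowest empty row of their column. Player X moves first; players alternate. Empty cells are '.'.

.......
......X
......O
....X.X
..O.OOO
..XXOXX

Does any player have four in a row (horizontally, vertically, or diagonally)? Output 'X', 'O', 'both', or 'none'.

none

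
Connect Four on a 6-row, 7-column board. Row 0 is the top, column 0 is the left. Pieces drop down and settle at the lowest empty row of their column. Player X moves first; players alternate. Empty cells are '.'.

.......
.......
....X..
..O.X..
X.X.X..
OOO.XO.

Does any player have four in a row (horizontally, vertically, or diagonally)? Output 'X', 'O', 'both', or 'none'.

X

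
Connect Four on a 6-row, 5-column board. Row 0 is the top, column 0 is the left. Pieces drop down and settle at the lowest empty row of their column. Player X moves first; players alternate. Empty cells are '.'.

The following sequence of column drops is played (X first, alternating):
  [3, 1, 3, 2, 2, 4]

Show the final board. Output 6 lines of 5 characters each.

Move 1: X drops in col 3, lands at row 5
Move 2: O drops in col 1, lands at row 5
Move 3: X drops in col 3, lands at row 4
Move 4: O drops in col 2, lands at row 5
Move 5: X drops in col 2, lands at row 4
Move 6: O drops in col 4, lands at row 5

Answer: .....
.....
.....
.....
..XX.
.OOXO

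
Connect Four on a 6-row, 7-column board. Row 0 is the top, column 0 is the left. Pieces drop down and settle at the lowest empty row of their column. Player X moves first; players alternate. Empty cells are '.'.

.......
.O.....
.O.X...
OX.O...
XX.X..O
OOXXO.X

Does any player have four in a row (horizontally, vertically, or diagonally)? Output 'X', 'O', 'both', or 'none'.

none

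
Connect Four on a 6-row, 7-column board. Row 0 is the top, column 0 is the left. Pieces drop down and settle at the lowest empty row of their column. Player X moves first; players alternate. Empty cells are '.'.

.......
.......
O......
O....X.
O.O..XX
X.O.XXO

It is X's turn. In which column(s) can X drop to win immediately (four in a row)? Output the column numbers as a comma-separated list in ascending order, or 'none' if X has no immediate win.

col 0: drop X → no win
col 1: drop X → no win
col 2: drop X → no win
col 3: drop X → no win
col 4: drop X → no win
col 5: drop X → WIN!
col 6: drop X → no win

Answer: 5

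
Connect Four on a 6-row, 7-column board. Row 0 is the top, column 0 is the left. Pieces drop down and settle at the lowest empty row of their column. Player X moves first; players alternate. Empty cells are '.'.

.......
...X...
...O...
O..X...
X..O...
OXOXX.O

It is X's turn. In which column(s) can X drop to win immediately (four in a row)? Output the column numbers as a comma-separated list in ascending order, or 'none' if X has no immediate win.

col 0: drop X → no win
col 1: drop X → no win
col 2: drop X → no win
col 3: drop X → no win
col 4: drop X → no win
col 5: drop X → no win
col 6: drop X → no win

Answer: none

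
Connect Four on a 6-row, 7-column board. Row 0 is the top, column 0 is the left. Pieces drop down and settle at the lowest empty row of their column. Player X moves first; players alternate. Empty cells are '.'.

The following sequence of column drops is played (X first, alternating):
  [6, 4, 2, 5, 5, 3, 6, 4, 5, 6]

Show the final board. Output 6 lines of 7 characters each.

Answer: .......
.......
.......
.....XO
....OXX
..XOOOX

Derivation:
Move 1: X drops in col 6, lands at row 5
Move 2: O drops in col 4, lands at row 5
Move 3: X drops in col 2, lands at row 5
Move 4: O drops in col 5, lands at row 5
Move 5: X drops in col 5, lands at row 4
Move 6: O drops in col 3, lands at row 5
Move 7: X drops in col 6, lands at row 4
Move 8: O drops in col 4, lands at row 4
Move 9: X drops in col 5, lands at row 3
Move 10: O drops in col 6, lands at row 3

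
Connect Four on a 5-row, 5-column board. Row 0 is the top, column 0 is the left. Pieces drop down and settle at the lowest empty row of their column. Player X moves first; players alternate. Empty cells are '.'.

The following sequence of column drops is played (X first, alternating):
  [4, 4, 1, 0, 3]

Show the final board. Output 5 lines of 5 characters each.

Move 1: X drops in col 4, lands at row 4
Move 2: O drops in col 4, lands at row 3
Move 3: X drops in col 1, lands at row 4
Move 4: O drops in col 0, lands at row 4
Move 5: X drops in col 3, lands at row 4

Answer: .....
.....
.....
....O
OX.XX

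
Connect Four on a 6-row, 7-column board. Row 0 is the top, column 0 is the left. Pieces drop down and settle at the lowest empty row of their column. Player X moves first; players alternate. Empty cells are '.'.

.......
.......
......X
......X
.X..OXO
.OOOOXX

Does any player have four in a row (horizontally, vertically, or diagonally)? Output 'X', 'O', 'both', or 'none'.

O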